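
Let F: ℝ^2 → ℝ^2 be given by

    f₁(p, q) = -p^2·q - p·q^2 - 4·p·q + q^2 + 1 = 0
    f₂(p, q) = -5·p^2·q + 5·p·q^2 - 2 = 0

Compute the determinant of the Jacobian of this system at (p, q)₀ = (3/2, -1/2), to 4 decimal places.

J = [[-2·p·q - q^2 - 4·q, -p^2 - 2·p·q - 4·p + 2·q], [-10·p·q + 5·q^2, -5·p^2 + 10·p·q]].
At the point, J = [[3.2500, -7.7500], [8.7500, -18.7500]].
det J = 6.8750.

6.8750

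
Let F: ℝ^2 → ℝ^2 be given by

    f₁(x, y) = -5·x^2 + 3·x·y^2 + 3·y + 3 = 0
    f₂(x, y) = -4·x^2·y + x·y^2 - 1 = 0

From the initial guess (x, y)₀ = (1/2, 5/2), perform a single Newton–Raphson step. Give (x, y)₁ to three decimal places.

At (1/2, 5/2): F = (18.625, -0.375).
Jacobian J = [[-10·x + 3·y^2, 6·x·y + 3], [-8·x·y + y^2, -4·x^2 + 2·x·y]].
At the point, J = [[13.750, 10.500], [-3.750, 1.500]] (det J = 60.000).
Solving J·Δ = −F gives Δ = (-0.531, -1.078).
Then the next iterate is (x, y)₁ = (-0.031, 1.422).

(-0.031, 1.422)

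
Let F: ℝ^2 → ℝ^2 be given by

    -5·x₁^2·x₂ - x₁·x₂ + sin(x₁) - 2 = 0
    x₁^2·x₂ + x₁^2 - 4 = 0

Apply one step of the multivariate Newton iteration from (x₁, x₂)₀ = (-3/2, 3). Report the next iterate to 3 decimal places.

(-2.566, -4.906)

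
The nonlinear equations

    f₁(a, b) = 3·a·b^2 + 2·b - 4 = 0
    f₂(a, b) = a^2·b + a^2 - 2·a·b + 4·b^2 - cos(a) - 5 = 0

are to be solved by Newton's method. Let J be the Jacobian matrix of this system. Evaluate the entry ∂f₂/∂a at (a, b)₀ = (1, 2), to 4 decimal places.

∂f₂/∂a = 2·a·b + 2·a - 2·b + sin(a).
At (1, 2) this is 2.8415.

2.8415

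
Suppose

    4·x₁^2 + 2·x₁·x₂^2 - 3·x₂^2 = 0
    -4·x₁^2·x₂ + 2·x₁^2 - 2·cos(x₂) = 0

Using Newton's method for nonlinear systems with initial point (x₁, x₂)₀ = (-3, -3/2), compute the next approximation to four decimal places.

At (-3, -3/2): F = (15.7500, 71.858526).
Jacobian J = [[8·x₁ + 2·x₂^2, 4·x₁·x₂ - 6·x₂], [-8·x₁·x₂ + 4·x₁, -4·x₁^2 + 2·sin(x₂)]].
At the point, J = [[-19.5000, 27.0000], [-48.0000, -37.994990]] (det J = 2036.902304).
Solving J·Δ = −F gives Δ = (1.2463, 0.3168).
Then the next iterate is (x₁, x₂)₁ = (-1.7537, -1.1832).

(-1.7537, -1.1832)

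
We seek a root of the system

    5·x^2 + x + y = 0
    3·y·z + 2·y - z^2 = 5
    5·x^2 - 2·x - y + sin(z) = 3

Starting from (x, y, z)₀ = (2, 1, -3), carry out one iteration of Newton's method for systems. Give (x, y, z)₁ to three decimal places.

At (2, 1, -3): F = (23.000, -21.000, 11.85888).
Jacobian J = [[10·x + 1, 1, 0], [0, 3·z + 2, 3·y - 2·z], [10·x - 2, -1, cos(z)]].
At the point, J = [[21.000, 1.000, 0.000], [0.000, -7.000, 9.000], [18.000, -1.000, -0.98999]] (det J = 496.52890).
Solving J·Δ = −F gives Δ = (-0.911, -3.869, -0.676).
Then the next iterate is (x, y, z)₁ = (1.089, -2.869, -3.676).

(1.089, -2.869, -3.676)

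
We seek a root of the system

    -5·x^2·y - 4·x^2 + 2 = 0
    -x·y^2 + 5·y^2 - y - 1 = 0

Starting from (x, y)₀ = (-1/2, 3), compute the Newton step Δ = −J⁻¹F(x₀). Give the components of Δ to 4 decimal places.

At (-1/2, 3): F = (-2.7500, 45.5000).
Jacobian J = [[-10·x·y - 8·x, -5·x^2], [-y^2, -2·x·y + 10·y - 1]].
At the point, J = [[19.0000, -1.2500], [-9.0000, 32.0000]] (det J = 596.7500).
Solving J·Δ = −F gives Δ = (0.0522, -1.4072).

(0.0522, -1.4072)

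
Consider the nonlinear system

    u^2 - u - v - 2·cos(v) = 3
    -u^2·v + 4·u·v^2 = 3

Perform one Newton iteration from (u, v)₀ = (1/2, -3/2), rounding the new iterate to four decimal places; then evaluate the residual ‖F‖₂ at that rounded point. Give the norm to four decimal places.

3.9921

At (1/2, -3/2): F = (-1.891474, 1.8750).
Jacobian J = [[2·u - 1, 2·sin(v) - 1], [-2·u·v + 4·v^2, -u^2 + 8·u·v]].
At the point, J = [[0.0000, -2.994990], [10.5000, -6.2500]] (det J = 31.447395).
Solving J·Δ = −F gives Δ = (-0.5545, -0.6315).
Then the next iterate is (u, v)₁ = (-0.0545, -2.1315).
Re-evaluating at (-0.0545, -2.1315): F = (0.252535, -3.984107), so ‖F‖₂ = 3.9921.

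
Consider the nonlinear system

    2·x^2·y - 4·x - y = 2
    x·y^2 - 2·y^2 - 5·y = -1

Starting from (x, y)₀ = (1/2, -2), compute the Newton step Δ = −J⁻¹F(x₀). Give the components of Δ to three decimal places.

(-0.083, -4.667)

At (1/2, -2): F = (-3.000, 5.000).
Jacobian J = [[4·x·y - 4, 2·x^2 - 1], [y^2, 2·x·y - 4·y - 5]].
At the point, J = [[-8.000, -0.500], [4.000, 1.000]] (det J = -6.000).
Solving J·Δ = −F gives Δ = (-0.083, -4.667).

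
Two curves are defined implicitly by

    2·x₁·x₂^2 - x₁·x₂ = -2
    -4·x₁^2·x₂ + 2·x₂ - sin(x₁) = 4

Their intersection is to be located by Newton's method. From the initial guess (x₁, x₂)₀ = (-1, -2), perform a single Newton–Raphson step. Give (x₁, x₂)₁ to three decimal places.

(-1.065, -1.038)

At (-1, -2): F = (-8.000, 0.84147).
Jacobian J = [[2·x₂^2 - x₂, 4·x₁·x₂ - x₁], [-8·x₁·x₂ - cos(x₁), -4·x₁^2 + 2]].
At the point, J = [[10.000, 9.000], [-16.54030, -2.000]] (det J = 128.86272).
Solving J·Δ = −F gives Δ = (-0.065, 0.962).
Then the next iterate is (x₁, x₂)₁ = (-1.065, -1.038).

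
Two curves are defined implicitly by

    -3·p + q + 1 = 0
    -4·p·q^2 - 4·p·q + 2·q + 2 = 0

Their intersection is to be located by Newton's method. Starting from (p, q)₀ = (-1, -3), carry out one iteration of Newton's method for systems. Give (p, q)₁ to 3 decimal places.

(-0.513, -2.538)

At (-1, -3): F = (1.000, 20.000).
Jacobian J = [[-3, 1], [-4·q^2 - 4·q, -8·p·q - 4·p + 2]].
At the point, J = [[-3.000, 1.000], [-24.000, -18.000]] (det J = 78.000).
Solving J·Δ = −F gives Δ = (0.487, 0.462).
Then the next iterate is (p, q)₁ = (-0.513, -2.538).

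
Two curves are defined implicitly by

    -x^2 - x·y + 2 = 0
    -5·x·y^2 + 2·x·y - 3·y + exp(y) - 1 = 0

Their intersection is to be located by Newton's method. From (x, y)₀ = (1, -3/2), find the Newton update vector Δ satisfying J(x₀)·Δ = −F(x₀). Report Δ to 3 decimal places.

(1.172, 1.914)

At (1, -3/2): F = (2.500, -10.52687).
Jacobian J = [[-2·x - y, -x], [-5·y^2 + 2·y, -10·x·y + 2·x + exp(y) - 3]].
At the point, J = [[-0.500, -1.000], [-14.250, 14.22313]] (det J = -21.36157).
Solving J·Δ = −F gives Δ = (1.172, 1.914).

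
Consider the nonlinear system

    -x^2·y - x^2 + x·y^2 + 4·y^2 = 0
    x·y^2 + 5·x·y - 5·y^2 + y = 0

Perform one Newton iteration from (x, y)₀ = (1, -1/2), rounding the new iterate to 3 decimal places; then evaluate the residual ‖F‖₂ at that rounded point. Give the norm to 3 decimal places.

At (1, -1/2): F = (0.750, -4.000).
Jacobian J = [[-2·x·y - 2·x + y^2, -x^2 + 2·x·y + 8·y], [y^2 + 5·y, 2·x·y + 5·x - 10·y + 1]].
At the point, J = [[-0.750, -6.000], [-2.250, 10.000]] (det J = -21.000).
Solving J·Δ = −F gives Δ = (-0.786, 0.223).
Then the next iterate is (x, y)₁ = (0.214, -0.277).
Re-evaluating at (0.214, -0.277): F = (0.29023, -0.94061), so ‖F‖₂ = 0.984.

0.984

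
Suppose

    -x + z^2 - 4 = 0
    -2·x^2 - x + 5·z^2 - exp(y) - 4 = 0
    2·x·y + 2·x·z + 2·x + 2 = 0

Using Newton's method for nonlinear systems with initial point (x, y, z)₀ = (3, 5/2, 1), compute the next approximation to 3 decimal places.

(-2.698, 6.063, 1.151)

At (3, 5/2, 1): F = (-6.000, -32.18249, 29.000).
Jacobian J = [[-1, 0, 2·z], [-4·x - 1, -exp(y), 10·z], [2·y + 2·z + 2, 2·x, 2·x]].
At the point, J = [[-1.000, 0.000, 2.000], [-13.000, -12.18249, 10.000], [9.000, 6.000, 6.000]] (det J = 196.37986).
Solving J·Δ = −F gives Δ = (-5.698, 3.563, 0.151).
Then the next iterate is (x, y, z)₁ = (-2.698, 6.063, 1.151).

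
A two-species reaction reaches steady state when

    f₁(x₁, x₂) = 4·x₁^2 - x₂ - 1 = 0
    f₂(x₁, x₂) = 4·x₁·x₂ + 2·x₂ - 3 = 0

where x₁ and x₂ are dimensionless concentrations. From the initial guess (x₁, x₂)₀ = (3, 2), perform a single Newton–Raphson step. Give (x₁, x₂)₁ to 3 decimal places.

(1.584, 1.023)

At (3, 2): F = (33.000, 25.000).
Jacobian J = [[8·x₁, -1], [4·x₂, 4·x₁ + 2]].
At the point, J = [[24.000, -1.000], [8.000, 14.000]] (det J = 344.000).
Solving J·Δ = −F gives Δ = (-1.416, -0.977).
Then the next iterate is (x₁, x₂)₁ = (1.584, 1.023).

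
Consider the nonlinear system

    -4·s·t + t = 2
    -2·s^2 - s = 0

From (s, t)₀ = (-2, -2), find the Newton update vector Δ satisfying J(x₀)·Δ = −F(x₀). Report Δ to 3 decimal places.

At (-2, -2): F = (-20.000, -6.000).
Jacobian J = [[-4·t, -4·s + 1], [-4·s - 1, 0]].
At the point, J = [[8.000, 9.000], [7.000, 0.000]] (det J = -63.000).
Solving J·Δ = −F gives Δ = (0.857, 1.460).

(0.857, 1.460)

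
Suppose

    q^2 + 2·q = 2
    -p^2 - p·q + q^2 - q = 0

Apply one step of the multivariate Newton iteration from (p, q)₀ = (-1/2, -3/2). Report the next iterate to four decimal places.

At (-1/2, -3/2): F = (-2.7500, 2.7500).
Jacobian J = [[0, 2·q + 2], [-2·p - q, -p + 2·q - 1]].
At the point, J = [[0.0000, -1.0000], [2.5000, -3.5000]] (det J = 2.5000).
Solving J·Δ = −F gives Δ = (-4.9500, -2.7500).
Then the next iterate is (p, q)₁ = (-5.4500, -4.2500).

(-5.4500, -4.2500)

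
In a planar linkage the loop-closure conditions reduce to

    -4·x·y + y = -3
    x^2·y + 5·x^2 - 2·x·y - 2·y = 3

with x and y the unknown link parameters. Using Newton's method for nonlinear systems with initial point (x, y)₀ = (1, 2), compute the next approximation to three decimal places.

(1.056, 0.852)

At (1, 2): F = (-3.000, -4.000).
Jacobian J = [[-4·y, -4·x + 1], [2·x·y + 10·x - 2·y, x^2 - 2·x - 2]].
At the point, J = [[-8.000, -3.000], [10.000, -3.000]] (det J = 54.000).
Solving J·Δ = −F gives Δ = (0.056, -1.148).
Then the next iterate is (x, y)₁ = (1.056, 0.852).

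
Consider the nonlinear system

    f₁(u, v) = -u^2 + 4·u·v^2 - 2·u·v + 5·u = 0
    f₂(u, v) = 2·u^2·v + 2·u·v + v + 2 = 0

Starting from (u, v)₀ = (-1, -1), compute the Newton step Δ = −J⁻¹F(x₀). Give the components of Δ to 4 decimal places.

(-3.1429, 5.2857)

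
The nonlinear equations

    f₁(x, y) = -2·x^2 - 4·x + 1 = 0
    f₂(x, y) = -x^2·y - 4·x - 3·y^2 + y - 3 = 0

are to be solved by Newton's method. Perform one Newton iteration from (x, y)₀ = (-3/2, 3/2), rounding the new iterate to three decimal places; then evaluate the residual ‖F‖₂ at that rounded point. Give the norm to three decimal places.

3.133

At (-3/2, 3/2): F = (2.500, -5.625).
Jacobian J = [[-4·x - 4, 0], [-2·x·y - 4, -x^2 - 6·y + 1]].
At the point, J = [[2.000, 0.000], [0.500, -10.250]] (det J = -20.500).
Solving J·Δ = −F gives Δ = (-1.250, -0.610).
Then the next iterate is (x, y)₁ = (-2.750, 0.890).
Re-evaluating at (-2.750, 0.890): F = (-3.125, -0.21693), so ‖F‖₂ = 3.133.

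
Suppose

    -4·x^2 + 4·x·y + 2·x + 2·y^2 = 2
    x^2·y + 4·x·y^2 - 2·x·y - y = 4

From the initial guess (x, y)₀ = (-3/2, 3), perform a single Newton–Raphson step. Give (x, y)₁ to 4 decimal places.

At (-3/2, 3): F = (-14.0000, -45.2500).
Jacobian J = [[-8·x + 4·y + 2, 4·x + 4·y], [2·x·y + 4·y^2 - 2·y, x^2 + 8·x·y - 2·x - 1]].
At the point, J = [[26.0000, 6.0000], [21.0000, -31.7500]] (det J = -951.5000).
Solving J·Δ = −F gives Δ = (0.7525, -0.9275).
Then the next iterate is (x, y)₁ = (-0.7475, 2.0725).

(-0.7475, 2.0725)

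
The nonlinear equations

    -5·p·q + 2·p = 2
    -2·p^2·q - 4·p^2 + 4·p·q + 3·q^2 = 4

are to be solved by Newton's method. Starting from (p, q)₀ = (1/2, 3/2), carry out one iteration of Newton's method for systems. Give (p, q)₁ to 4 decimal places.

At (1/2, 3/2): F = (-4.7500, 4.0000).
Jacobian J = [[-5·q + 2, -5·p], [-4·p·q - 8·p + 4·q, -2·p^2 + 4·p + 6·q]].
At the point, J = [[-5.5000, -2.5000], [-1.0000, 10.5000]] (det J = -60.2500).
Solving J·Δ = −F gives Δ = (-0.6618, -0.4440).
Then the next iterate is (p, q)₁ = (-0.1618, 1.0560).

(-0.1618, 1.0560)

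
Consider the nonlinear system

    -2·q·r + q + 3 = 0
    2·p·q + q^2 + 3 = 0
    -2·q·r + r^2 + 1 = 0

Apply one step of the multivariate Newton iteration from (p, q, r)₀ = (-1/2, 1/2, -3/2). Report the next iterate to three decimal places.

(-3.250, -0.673, -1.192)

At (-1/2, 1/2, -3/2): F = (5.000, 2.750, 4.750).
Jacobian J = [[0, -2·r + 1, -2·q], [2·q, 2·p + 2·q, 0], [0, -2·r, -2·q + 2·r]].
At the point, J = [[0.000, 4.000, -1.000], [1.000, 0.000, 0.000], [0.000, 3.000, -4.000]] (det J = 13.000).
Solving J·Δ = −F gives Δ = (-2.750, -1.173, 0.308).
Then the next iterate is (p, q, r)₁ = (-3.250, -0.673, -1.192).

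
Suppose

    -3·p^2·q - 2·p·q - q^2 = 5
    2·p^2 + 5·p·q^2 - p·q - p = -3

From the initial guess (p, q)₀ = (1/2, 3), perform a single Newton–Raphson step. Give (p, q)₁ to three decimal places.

At (1/2, 3): F = (-19.250, 24.000).
Jacobian J = [[-6·p·q - 2·q, -3·p^2 - 2·p - 2·q], [4·p + 5·q^2 - q - 1, 10·p·q - p]].
At the point, J = [[-15.000, -7.750], [43.000, 14.500]] (det J = 115.750).
Solving J·Δ = −F gives Δ = (0.805, -4.041).
Then the next iterate is (p, q)₁ = (1.305, -1.041).

(1.305, -1.041)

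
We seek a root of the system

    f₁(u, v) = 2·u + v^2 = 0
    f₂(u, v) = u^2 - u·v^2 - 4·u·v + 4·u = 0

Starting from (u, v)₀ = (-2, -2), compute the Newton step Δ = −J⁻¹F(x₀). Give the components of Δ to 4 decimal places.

(3.0000, 1.5000)

At (-2, -2): F = (0.0000, -12.0000).
Jacobian J = [[2, 2·v], [2·u - v^2 - 4·v + 4, -2·u·v - 4·u]].
At the point, J = [[2.0000, -4.0000], [4.0000, 0.0000]] (det J = 16.0000).
Solving J·Δ = −F gives Δ = (3.0000, 1.5000).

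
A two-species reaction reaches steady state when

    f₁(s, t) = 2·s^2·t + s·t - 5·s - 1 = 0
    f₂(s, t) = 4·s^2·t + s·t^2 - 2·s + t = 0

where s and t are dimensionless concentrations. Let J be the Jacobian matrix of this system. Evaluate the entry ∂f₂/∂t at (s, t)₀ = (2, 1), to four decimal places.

∂f₂/∂t = 4·s^2 + 2·s·t + 1.
At (2, 1) this is 21.0000.

21.0000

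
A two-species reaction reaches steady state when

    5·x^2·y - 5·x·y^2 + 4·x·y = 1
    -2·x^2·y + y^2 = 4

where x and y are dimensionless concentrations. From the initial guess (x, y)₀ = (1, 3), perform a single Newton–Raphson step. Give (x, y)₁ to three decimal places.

At (1, 3): F = (-19.000, -1.000).
Jacobian J = [[10·x·y - 5·y^2 + 4·y, 5·x^2 - 10·x·y + 4·x], [-4·x·y, -2·x^2 + 2·y]].
At the point, J = [[-3.000, -21.000], [-12.000, 4.000]] (det J = -264.000).
Solving J·Δ = −F gives Δ = (-0.367, -0.852).
Then the next iterate is (x, y)₁ = (0.633, 2.148).

(0.633, 2.148)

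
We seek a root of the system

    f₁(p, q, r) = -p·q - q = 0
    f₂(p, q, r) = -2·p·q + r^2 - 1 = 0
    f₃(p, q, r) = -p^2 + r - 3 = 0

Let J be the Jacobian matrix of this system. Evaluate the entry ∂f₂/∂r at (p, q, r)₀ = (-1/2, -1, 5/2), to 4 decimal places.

5.0000

∂f₂/∂r = 2·r.
At (-1/2, -1, 5/2) this is 5.0000.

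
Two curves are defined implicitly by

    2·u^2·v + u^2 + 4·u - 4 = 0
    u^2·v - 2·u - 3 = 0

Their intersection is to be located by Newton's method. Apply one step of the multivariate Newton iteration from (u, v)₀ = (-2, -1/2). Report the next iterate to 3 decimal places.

(0.500, -0.250)

At (-2, -1/2): F = (-12.000, -1.000).
Jacobian J = [[4·u·v + 2·u + 4, 2·u^2], [2·u·v - 2, u^2]].
At the point, J = [[4.000, 8.000], [0.000, 4.000]] (det J = 16.000).
Solving J·Δ = −F gives Δ = (2.500, 0.250).
Then the next iterate is (u, v)₁ = (0.500, -0.250).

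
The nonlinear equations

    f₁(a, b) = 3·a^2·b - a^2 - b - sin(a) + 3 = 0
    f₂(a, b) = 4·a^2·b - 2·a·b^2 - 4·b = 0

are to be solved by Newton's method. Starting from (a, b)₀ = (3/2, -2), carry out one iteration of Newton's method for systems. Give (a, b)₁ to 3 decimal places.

At (3/2, -2): F = (-11.74749, -22.000).
Jacobian J = [[6·a·b - 2·a - cos(a), 3·a^2 - 1], [8·a·b - 2·b^2, 4·a^2 - 4·a·b - 4]].
At the point, J = [[-21.07074, 5.750], [-32.000, 17.000]] (det J = -174.20253).
Solving J·Δ = −F gives Δ = (-0.420, 0.503).
Then the next iterate is (a, b)₁ = (1.080, -1.497).

(1.080, -1.497)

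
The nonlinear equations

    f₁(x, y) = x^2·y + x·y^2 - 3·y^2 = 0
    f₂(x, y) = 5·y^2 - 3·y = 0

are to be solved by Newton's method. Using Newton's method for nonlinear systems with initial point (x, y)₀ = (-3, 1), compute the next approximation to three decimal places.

(-2.229, 0.714)

At (-3, 1): F = (3.000, 2.000).
Jacobian J = [[2·x·y + y^2, x^2 + 2·x·y - 6·y], [0, 10·y - 3]].
At the point, J = [[-5.000, -3.000], [0.000, 7.000]] (det J = -35.000).
Solving J·Δ = −F gives Δ = (0.771, -0.286).
Then the next iterate is (x, y)₁ = (-2.229, 0.714).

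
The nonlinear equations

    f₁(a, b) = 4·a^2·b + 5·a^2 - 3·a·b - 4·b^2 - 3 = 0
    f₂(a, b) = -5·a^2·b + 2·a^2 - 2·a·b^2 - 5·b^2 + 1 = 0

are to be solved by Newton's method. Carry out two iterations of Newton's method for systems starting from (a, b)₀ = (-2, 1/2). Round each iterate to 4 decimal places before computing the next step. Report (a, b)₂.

(-0.7357, 0.4915)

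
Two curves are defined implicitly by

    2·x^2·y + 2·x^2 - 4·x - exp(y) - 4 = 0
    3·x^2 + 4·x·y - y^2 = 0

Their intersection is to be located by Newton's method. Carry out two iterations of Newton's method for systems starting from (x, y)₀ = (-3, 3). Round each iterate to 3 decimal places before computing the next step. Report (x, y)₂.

At (-3, 3): F = (59.91446, -18.000).
Jacobian J = [[4·x·y + 4·x - 4, 2·x^2 - exp(y)], [6·x + 4·y, 4·x - 2·y]].
At the point, J = [[-52.000, -2.08554], [-6.000, -18.000]] (det J = 923.48678).
Solving J·Δ = −F gives Δ = (1.208, -1.403).
Then the next iterate is (x, y)₁ = (-1.792, 1.597).
Round to (-1.792, 1.597) and repeat: F = (14.90911, -4.36391), J = [[-22.61530, 1.48433], [-4.364, -10.362]].
Δ = (0.615, -0.680), so (x, y)₂ = (-1.177, 0.917).

(-1.177, 0.917)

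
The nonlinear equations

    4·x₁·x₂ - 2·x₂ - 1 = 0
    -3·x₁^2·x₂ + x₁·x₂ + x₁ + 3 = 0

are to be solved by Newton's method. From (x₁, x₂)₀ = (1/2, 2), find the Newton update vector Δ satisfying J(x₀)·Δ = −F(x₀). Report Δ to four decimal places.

At (1/2, 2): F = (-1.0000, 3.0000).
Jacobian J = [[4·x₂, 4·x₁ - 2], [-6·x₁·x₂ + x₂ + 1, -3·x₁^2 + x₁]].
At the point, J = [[8.0000, 0.0000], [-3.0000, -0.2500]] (det J = -2.0000).
Solving J·Δ = −F gives Δ = (0.1250, 10.5000).

(0.1250, 10.5000)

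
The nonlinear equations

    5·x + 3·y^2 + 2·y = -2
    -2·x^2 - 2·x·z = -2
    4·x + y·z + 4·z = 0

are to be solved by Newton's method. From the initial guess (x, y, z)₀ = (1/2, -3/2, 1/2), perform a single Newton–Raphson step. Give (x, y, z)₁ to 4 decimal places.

(2.5170, 1.1193, -4.5511)

At (1/2, -3/2, 1/2): F = (8.2500, 1.0000, 3.2500).
Jacobian J = [[5, 6·y + 2, 0], [-4·x - 2·z, 0, -2·x], [4, z, y + 4]].
At the point, J = [[5.0000, -7.0000, 0.0000], [-3.0000, 0.0000, -1.0000], [4.0000, 0.5000, 2.5000]] (det J = -22.0000).
Solving J·Δ = −F gives Δ = (2.0170, 2.6193, -5.0511).
Then the next iterate is (x, y, z)₁ = (2.5170, 1.1193, -4.5511).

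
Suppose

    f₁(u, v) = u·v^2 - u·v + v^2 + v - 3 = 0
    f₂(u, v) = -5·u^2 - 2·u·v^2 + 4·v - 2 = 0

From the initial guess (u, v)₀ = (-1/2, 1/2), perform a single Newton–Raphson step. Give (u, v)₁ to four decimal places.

At (-1/2, 1/2): F = (-2.1250, -1.0000).
Jacobian J = [[v^2 - v, 2·u·v - u + 2·v + 1], [-10·u - 2·v^2, -4·u·v + 4]].
At the point, J = [[-0.2500, 2.0000], [4.5000, 5.0000]] (det J = -10.2500).
Solving J·Δ = −F gives Δ = (-0.8415, 0.9573).
Then the next iterate is (u, v)₁ = (-1.3415, 1.4573).

(-1.3415, 1.4573)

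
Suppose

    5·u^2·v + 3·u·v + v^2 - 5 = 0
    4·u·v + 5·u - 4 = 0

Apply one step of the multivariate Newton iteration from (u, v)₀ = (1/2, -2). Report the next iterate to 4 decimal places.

(-0.0559, -0.0839)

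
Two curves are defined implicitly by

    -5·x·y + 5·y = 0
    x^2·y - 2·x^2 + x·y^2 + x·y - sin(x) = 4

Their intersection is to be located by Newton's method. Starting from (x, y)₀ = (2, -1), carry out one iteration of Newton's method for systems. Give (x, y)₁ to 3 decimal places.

(0.444, -1.556)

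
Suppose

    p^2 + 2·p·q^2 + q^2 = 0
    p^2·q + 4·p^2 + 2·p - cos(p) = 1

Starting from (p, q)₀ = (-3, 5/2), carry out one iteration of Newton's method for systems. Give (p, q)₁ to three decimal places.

(-1.722, 1.942)

At (-3, 5/2): F = (-22.250, 52.48999).
Jacobian J = [[2·p + 2·q^2, 4·p·q + 2·q], [2·p·q + 8·p + sin(p) + 2, p^2]].
At the point, J = [[6.500, -25.000], [-37.14112, 9.000]] (det J = -870.02800).
Solving J·Δ = −F gives Δ = (1.278, -0.558).
Then the next iterate is (p, q)₁ = (-1.722, 1.942).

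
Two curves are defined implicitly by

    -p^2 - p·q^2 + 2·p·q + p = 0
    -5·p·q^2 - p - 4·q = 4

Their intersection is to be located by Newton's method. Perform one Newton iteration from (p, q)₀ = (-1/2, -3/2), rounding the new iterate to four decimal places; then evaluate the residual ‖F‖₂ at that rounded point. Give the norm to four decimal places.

1.8949

At (-1/2, -3/2): F = (1.8750, 8.1250).
Jacobian J = [[-2·p - q^2 + 2·q + 1, -2·p·q + 2·p], [-5·q^2 - 1, -10·p·q - 4]].
At the point, J = [[-3.2500, -2.5000], [-12.2500, -11.5000]] (det J = 6.7500).
Solving J·Δ = −F gives Δ = (0.1852, 0.5093).
Then the next iterate is (p, q)₁ = (-0.3148, -0.9907).
Re-evaluating at (-0.3148, -0.9907): F = (0.518818, 1.822460), so ‖F‖₂ = 1.8949.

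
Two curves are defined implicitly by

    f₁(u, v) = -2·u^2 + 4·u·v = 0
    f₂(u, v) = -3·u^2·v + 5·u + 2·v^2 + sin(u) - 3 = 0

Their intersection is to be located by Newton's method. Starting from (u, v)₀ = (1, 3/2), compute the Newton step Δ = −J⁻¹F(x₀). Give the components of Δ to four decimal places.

At (1, 3/2): F = (4.0000, 2.841471).
Jacobian J = [[-4·u + 4·v, 4·u], [-6·u·v + cos(u) + 5, -3·u^2 + 4·v]].
At the point, J = [[2.0000, 4.0000], [-3.459698, 3.0000]] (det J = 19.838791).
Solving J·Δ = −F gives Δ = (-0.0320, -0.9840).

(-0.0320, -0.9840)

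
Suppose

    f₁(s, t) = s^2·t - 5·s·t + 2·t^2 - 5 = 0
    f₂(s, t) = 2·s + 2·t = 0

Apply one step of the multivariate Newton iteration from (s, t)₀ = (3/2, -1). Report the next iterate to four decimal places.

At (3/2, -1): F = (2.2500, 1.0000).
Jacobian J = [[2·s·t - 5·t, s^2 - 5·s + 4·t], [2, 2]].
At the point, J = [[2.0000, -9.2500], [2.0000, 2.0000]] (det J = 22.5000).
Solving J·Δ = −F gives Δ = (-0.6111, 0.1111).
Then the next iterate is (s, t)₁ = (0.8889, -0.8889).

(0.8889, -0.8889)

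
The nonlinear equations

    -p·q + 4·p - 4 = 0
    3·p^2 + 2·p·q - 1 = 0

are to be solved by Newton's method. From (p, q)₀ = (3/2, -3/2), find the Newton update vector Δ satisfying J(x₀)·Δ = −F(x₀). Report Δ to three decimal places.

At (3/2, -3/2): F = (4.250, 1.250).
Jacobian J = [[-q + 4, -p], [6·p + 2·q, 2·p]].
At the point, J = [[5.500, -1.500], [6.000, 3.000]] (det J = 25.500).
Solving J·Δ = −F gives Δ = (-0.574, 0.730).

(-0.574, 0.730)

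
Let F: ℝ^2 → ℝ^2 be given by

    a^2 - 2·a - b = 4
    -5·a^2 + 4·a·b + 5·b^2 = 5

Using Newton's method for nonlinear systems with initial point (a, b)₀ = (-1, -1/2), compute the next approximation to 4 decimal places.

(-0.9489, -1.2045)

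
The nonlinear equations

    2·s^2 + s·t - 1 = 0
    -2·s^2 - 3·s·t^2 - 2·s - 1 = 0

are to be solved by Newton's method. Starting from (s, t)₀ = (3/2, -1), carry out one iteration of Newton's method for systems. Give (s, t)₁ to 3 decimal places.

(0.890, -0.301)

At (3/2, -1): F = (2.000, -13.000).
Jacobian J = [[4·s + t, s], [-4·s - 3·t^2 - 2, -6·s·t]].
At the point, J = [[5.000, 1.500], [-11.000, 9.000]] (det J = 61.500).
Solving J·Δ = −F gives Δ = (-0.610, 0.699).
Then the next iterate is (s, t)₁ = (0.890, -0.301).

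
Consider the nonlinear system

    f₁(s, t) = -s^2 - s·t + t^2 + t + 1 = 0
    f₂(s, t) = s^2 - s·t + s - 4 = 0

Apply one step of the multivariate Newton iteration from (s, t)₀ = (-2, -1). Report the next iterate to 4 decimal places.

At (-2, -1): F = (-5.0000, -4.0000).
Jacobian J = [[-2·s - t, -s + 2·t + 1], [2·s - t + 1, -s]].
At the point, J = [[5.0000, 1.0000], [-2.0000, 2.0000]] (det J = 12.0000).
Solving J·Δ = −F gives Δ = (0.5000, 2.5000).
Then the next iterate is (s, t)₁ = (-1.5000, 1.5000).

(-1.5000, 1.5000)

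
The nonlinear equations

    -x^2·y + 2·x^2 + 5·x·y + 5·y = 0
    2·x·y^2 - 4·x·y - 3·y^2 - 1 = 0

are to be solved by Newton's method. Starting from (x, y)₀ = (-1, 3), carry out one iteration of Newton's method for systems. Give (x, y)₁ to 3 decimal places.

At (-1, 3): F = (-1.000, -34.000).
Jacobian J = [[-2·x·y + 4·x + 5·y, -x^2 + 5·x + 5], [2·y^2 - 4·y, 4·x·y - 4·x - 6·y]].
At the point, J = [[17.000, -1.000], [6.000, -26.000]] (det J = -436.000).
Solving J·Δ = −F gives Δ = (-0.018, -1.312).
Then the next iterate is (x, y)₁ = (-1.018, 1.688).

(-1.018, 1.688)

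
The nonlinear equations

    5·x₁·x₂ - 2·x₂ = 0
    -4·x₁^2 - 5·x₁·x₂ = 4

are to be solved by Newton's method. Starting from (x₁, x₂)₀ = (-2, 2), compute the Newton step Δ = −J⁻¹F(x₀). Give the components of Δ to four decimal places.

(1.3953, -0.8372)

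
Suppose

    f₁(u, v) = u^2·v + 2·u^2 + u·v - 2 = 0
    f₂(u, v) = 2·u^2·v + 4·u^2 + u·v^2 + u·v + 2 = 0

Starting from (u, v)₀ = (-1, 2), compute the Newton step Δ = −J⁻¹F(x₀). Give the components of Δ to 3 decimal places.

(0.000, 1.333)

At (-1, 2): F = (0.000, 4.000).
Jacobian J = [[2·u·v + 4·u + v, u^2 + u], [4·u·v + 8·u + v^2 + v, 2·u^2 + 2·u·v + u]].
At the point, J = [[-6.000, 0.000], [-10.000, -3.000]] (det J = 18.000).
Solving J·Δ = −F gives Δ = (0.000, 1.333).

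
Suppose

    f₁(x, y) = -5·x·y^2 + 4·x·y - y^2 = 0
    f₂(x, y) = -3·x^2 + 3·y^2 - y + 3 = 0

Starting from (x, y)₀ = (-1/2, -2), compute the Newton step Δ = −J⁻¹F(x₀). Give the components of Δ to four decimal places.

(0.0000, 1.2500)

At (-1/2, -2): F = (10.0000, 16.2500).
Jacobian J = [[-5·y^2 + 4·y, -10·x·y + 4·x - 2·y], [-6·x, 6·y - 1]].
At the point, J = [[-28.0000, -8.0000], [3.0000, -13.0000]] (det J = 388.0000).
Solving J·Δ = −F gives Δ = (0.0000, 1.2500).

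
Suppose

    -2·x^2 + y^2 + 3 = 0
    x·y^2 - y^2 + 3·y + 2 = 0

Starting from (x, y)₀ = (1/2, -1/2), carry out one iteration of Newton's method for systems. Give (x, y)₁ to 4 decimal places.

(1.9815, -0.7130)

At (1/2, -1/2): F = (2.7500, 0.3750).
Jacobian J = [[-4·x, 2·y], [y^2, 2·x·y - 2·y + 3]].
At the point, J = [[-2.0000, -1.0000], [0.2500, 3.5000]] (det J = -6.7500).
Solving J·Δ = −F gives Δ = (1.4815, -0.2130).
Then the next iterate is (x, y)₁ = (1.9815, -0.7130).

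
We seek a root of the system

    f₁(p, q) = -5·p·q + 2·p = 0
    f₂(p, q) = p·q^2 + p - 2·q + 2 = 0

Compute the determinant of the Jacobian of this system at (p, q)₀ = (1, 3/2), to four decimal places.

J = [[-5·q + 2, -5·p], [q^2 + 1, 2·p·q - 2]].
At the point, J = [[-5.5000, -5.0000], [3.2500, 1.0000]].
det J = 10.7500.

10.7500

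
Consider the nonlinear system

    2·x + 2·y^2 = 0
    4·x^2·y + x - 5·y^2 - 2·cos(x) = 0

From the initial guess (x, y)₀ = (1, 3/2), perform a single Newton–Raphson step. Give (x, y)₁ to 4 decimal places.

(0.6411, 0.5363)

At (1, 3/2): F = (6.5000, -5.330605).
Jacobian J = [[2, 4·y], [8·x·y + 2·sin(x) + 1, 4·x^2 - 10·y]].
At the point, J = [[2.0000, 6.0000], [14.682942, -11.0000]] (det J = -110.097652).
Solving J·Δ = −F gives Δ = (-0.3589, -0.9637).
Then the next iterate is (x, y)₁ = (0.6411, 0.5363).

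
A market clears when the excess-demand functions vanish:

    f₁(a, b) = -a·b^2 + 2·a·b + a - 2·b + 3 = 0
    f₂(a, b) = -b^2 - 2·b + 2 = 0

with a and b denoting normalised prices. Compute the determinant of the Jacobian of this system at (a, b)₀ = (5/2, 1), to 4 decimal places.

-8.0000

J = [[-b^2 + 2·b + 1, -2·a·b + 2·a - 2], [0, -2·b - 2]].
At the point, J = [[2.0000, -2.0000], [0.0000, -4.0000]].
det J = -8.0000.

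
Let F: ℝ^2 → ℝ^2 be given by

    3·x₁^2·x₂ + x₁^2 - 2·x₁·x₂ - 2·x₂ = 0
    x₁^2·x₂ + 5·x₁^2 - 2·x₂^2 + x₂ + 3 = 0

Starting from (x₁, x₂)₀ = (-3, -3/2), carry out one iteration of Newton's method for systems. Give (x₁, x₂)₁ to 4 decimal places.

(-1.5667, -1.4000)

At (-3, -3/2): F = (-37.5000, 28.5000).
Jacobian J = [[6·x₁·x₂ + 2·x₁ - 2·x₂, 3·x₁^2 - 2·x₁ - 2], [2·x₁·x₂ + 10·x₁, x₁^2 - 4·x₂ + 1]].
At the point, J = [[24.0000, 31.0000], [-21.0000, 16.0000]] (det J = 1035.0000).
Solving J·Δ = −F gives Δ = (1.4333, 0.1000).
Then the next iterate is (x₁, x₂)₁ = (-1.5667, -1.4000).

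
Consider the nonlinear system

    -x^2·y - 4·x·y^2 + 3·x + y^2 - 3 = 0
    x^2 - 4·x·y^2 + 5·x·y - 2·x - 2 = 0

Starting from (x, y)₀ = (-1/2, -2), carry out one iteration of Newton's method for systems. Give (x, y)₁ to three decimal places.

(-0.166, -1.756)

At (-1/2, -2): F = (8.000, 12.250).
Jacobian J = [[-2·x·y - 4·y^2 + 3, -x^2 - 8·x·y + 2·y], [2·x - 4·y^2 + 5·y - 2, -8·x·y + 5·x]].
At the point, J = [[-15.000, -12.250], [-29.000, -10.500]] (det J = -197.750).
Solving J·Δ = −F gives Δ = (0.334, 0.244).
Then the next iterate is (x, y)₁ = (-0.166, -1.756).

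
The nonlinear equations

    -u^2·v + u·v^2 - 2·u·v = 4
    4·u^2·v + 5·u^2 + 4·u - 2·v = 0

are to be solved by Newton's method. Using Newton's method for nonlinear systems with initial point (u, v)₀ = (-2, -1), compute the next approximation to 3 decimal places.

At (-2, -1): F = (-6.000, -2.000).
Jacobian J = [[-2·u·v + v^2 - 2·v, -u^2 + 2·u·v - 2·u], [8·u·v + 10·u + 4, 4·u^2 - 2]].
At the point, J = [[-1.000, 4.000], [0.000, 14.000]] (det J = -14.000).
Solving J·Δ = −F gives Δ = (-5.429, 0.143).
Then the next iterate is (u, v)₁ = (-7.429, -0.857).

(-7.429, -0.857)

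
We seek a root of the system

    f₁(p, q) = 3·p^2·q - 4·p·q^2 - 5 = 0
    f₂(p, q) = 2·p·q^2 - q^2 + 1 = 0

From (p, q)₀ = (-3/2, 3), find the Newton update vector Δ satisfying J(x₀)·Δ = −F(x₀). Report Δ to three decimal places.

(0.223, -1.291)

At (-3/2, 3): F = (69.250, -35.000).
Jacobian J = [[6·p·q - 4·q^2, 3·p^2 - 8·p·q], [2·q^2, 4·p·q - 2·q]].
At the point, J = [[-63.000, 42.750], [18.000, -24.000]] (det J = 742.500).
Solving J·Δ = −F gives Δ = (0.223, -1.291).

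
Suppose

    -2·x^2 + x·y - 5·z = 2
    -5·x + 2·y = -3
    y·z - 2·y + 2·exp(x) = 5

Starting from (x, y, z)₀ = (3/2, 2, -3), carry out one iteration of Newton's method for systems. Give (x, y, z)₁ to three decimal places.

(0.802, 0.506, -0.590)

At (3/2, 2, -3): F = (11.500, -0.500, -6.03662).
Jacobian J = [[-4·x + y, x, -5], [-5, 2, 0], [2·exp(x), z - 2, y]].
At the point, J = [[-4.000, 1.500, -5.000], [-5.000, 2.000, 0.000], [8.96338, -5.000, 2.000]] (det J = -36.36622).
Solving J·Δ = −F gives Δ = (-0.698, -1.494, 2.410).
Then the next iterate is (x, y, z)₁ = (0.802, 0.506, -0.590).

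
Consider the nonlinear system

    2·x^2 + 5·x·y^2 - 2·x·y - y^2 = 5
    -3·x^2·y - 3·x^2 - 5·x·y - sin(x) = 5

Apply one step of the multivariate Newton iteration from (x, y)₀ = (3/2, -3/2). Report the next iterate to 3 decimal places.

(-2.037, -3.856)

At (3/2, -3/2): F = (18.625, 8.62751).
Jacobian J = [[4·x + 5·y^2 - 2·y, 10·x·y - 2·x - 2·y], [-6·x·y - 6·x - 5·y - cos(x), -3·x^2 - 5·x]].
At the point, J = [[20.250, -22.500], [11.92926, -14.250]] (det J = -20.15409).
Solving J·Δ = −F gives Δ = (-3.537, -2.356).
Then the next iterate is (x, y)₁ = (-2.037, -3.856).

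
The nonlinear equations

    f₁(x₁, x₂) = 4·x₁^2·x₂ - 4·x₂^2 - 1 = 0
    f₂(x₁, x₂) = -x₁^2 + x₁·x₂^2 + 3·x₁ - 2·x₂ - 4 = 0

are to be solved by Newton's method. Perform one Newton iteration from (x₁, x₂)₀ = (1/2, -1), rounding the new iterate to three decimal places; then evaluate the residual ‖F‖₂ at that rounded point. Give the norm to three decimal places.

At (1/2, -1): F = (-6.000, -0.250).
Jacobian J = [[8·x₁·x₂, 4·x₁^2 - 8·x₂], [-2·x₁ + x₂^2 + 3, 2·x₁·x₂ - 2]].
At the point, J = [[-4.000, 9.000], [3.000, -3.000]] (det J = -15.000).
Solving J·Δ = −F gives Δ = (1.350, 1.267).
Then the next iterate is (x₁, x₂)₁ = (1.850, 0.267).
Re-evaluating at (1.850, 0.267): F = (2.37007, -2.27462), so ‖F‖₂ = 3.285.

3.285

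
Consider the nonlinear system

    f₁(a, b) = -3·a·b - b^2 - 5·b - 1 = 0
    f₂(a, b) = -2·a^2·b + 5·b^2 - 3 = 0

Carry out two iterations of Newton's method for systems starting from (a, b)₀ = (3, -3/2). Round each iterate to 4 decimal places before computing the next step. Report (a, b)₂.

(6.3095, 0.1928)

At (3, -3/2): F = (17.7500, 35.2500).
Jacobian J = [[-3·b, -3·a - 2·b - 5], [-4·a·b, -2·a^2 + 10·b]].
At the point, J = [[4.5000, -11.0000], [18.0000, -33.0000]] (det J = 49.5000).
Solving J·Δ = −F gives Δ = (4.0000, 3.2500).
Then the next iterate is (a, b)₁ = (7.0000, 1.7500).
Round to (7.0000, 1.7500) and repeat: F = (-49.5625, -159.1875), J = [[-5.2500, -29.5000], [-49.0000, -80.5000]].
Δ = (-0.6905, -1.5572), so (a, b)₂ = (6.3095, 0.1928).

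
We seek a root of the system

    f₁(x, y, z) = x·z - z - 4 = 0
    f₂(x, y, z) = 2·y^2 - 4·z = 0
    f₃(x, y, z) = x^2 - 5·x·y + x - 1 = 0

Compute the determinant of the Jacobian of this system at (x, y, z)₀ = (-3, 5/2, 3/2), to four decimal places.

-610.0000

J = [[z, 0, x - 1], [0, 4·y, -4], [2·x - 5·y + 1, -5·x, 0]].
At the point, J = [[1.5000, 0.0000, -4.0000], [0.0000, 10.0000, -4.0000], [-17.5000, 15.0000, 0.0000]].
det J = -610.0000.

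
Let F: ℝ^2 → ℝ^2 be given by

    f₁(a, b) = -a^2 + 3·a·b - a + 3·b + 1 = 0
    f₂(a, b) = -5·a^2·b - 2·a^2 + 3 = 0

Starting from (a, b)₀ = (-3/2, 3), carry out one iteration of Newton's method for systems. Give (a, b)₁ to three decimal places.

(-1.607, -0.619)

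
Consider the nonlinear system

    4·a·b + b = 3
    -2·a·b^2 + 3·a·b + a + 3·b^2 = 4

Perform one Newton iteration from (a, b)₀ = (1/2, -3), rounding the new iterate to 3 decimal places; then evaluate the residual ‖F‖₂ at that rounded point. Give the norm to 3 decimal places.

4.355

At (1/2, -3): F = (-12.000, 10.000).
Jacobian J = [[4·b, 4·a + 1], [-2·b^2 + 3·b + 1, -4·a·b + 3·a + 6·b]].
At the point, J = [[-12.000, 3.000], [-26.000, -10.500]] (det J = 204.000).
Solving J·Δ = −F gives Δ = (-0.471, 2.118).
Then the next iterate is (a, b)₁ = (0.029, -0.882).
Re-evaluating at (0.029, -0.882): F = (-3.98431, -1.75908), so ‖F‖₂ = 4.355.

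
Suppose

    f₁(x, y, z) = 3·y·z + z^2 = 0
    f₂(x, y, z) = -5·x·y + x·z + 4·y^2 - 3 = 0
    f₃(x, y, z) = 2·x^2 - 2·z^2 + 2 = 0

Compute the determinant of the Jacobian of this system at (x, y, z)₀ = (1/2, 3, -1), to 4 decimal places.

-496.0000

J = [[0, 3·z, 3·y + 2·z], [-5·y + z, -5·x + 8·y, x], [4·x, 0, -4·z]].
At the point, J = [[0.0000, -3.0000, 7.0000], [-16.0000, 21.5000, 0.5000], [2.0000, 0.0000, 4.0000]].
det J = -496.0000.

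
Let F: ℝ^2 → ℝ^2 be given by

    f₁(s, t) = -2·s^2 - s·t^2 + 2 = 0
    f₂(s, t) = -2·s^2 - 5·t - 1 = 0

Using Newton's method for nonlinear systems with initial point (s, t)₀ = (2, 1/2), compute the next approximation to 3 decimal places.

At (2, 1/2): F = (-6.500, -11.500).
Jacobian J = [[-4·s - t^2, -2·s·t], [-4·s, -5]].
At the point, J = [[-8.250, -2.000], [-8.000, -5.000]] (det J = 25.250).
Solving J·Δ = −F gives Δ = (-0.376, -1.698).
Then the next iterate is (s, t)₁ = (1.624, -1.198).

(1.624, -1.198)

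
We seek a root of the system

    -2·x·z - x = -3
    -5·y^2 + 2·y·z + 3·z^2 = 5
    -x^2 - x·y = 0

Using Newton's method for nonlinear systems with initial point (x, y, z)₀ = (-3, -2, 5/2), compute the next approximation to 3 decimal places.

(-1.738, -0.365, 0.262)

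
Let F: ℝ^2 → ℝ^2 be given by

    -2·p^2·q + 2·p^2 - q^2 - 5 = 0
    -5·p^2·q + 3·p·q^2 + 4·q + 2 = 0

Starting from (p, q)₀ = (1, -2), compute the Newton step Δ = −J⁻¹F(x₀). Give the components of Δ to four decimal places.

At (1, -2): F = (-3.0000, 16.0000).
Jacobian J = [[-4·p·q + 4·p, -2·p^2 - 2·q], [-10·p·q + 3·q^2, -5·p^2 + 6·p·q + 4]].
At the point, J = [[12.0000, 2.0000], [32.0000, -13.0000]] (det J = -220.0000).
Solving J·Δ = −F gives Δ = (0.0318, 1.3091).

(0.0318, 1.3091)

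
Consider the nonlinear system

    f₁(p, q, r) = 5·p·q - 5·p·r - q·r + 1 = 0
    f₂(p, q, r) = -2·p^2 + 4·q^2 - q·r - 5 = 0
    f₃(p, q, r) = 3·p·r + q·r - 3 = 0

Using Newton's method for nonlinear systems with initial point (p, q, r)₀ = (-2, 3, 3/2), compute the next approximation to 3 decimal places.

At (-2, 3, 3/2): F = (-18.500, 18.500, -7.500).
Jacobian J = [[5·q - 5·r, 5·p - r, -5·p - q], [-4·p, 8·q - r, -q], [3·r, r, 3·p + q]].
At the point, J = [[7.500, -11.500, 7.000], [8.000, 22.500, -3.000], [4.500, 1.500, -3.000]] (det J = -1218.000).
Solving J·Δ = −F gives Δ = (1.350, -1.463, -1.207).
Then the next iterate is (p, q, r)₁ = (-0.650, 1.537, 0.293).

(-0.650, 1.537, 0.293)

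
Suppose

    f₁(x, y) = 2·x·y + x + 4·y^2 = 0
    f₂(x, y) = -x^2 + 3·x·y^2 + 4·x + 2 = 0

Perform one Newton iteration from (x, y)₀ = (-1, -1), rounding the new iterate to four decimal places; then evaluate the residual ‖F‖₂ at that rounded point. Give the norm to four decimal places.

At (-1, -1): F = (5.0000, -6.0000).
Jacobian J = [[2·y + 1, 2·x + 8·y], [-2·x + 3·y^2 + 4, 6·x·y]].
At the point, J = [[-1.0000, -10.0000], [9.0000, 6.0000]] (det J = 84.0000).
Solving J·Δ = −F gives Δ = (0.3571, 0.4643).
Then the next iterate is (x, y)₁ = (-0.6429, -0.5357).
Re-evaluating at (-0.6429, -0.5357): F = (1.193801, -1.538408), so ‖F‖₂ = 1.9473.

1.9473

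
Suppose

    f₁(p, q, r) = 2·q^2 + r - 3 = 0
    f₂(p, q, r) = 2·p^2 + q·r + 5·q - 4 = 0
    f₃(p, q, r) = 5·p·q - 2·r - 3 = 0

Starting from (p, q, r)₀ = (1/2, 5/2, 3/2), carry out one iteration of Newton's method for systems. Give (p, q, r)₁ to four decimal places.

At (1/2, 5/2, 3/2): F = (11.0000, 12.7500, 0.2500).
Jacobian J = [[0, 4·q, 1], [4·p, r + 5, q], [5·q, 5·p, -2]].
At the point, J = [[0.0000, 10.0000, 1.0000], [2.0000, 6.5000, 2.5000], [12.5000, 2.5000, -2.0000]] (det J = 276.2500).
Solving J·Δ = −F gives Δ = (-0.2887, -0.8285, -2.7149).
Then the next iterate is (p, q, r)₁ = (0.2113, 1.6715, -1.2149).

(0.2113, 1.6715, -1.2149)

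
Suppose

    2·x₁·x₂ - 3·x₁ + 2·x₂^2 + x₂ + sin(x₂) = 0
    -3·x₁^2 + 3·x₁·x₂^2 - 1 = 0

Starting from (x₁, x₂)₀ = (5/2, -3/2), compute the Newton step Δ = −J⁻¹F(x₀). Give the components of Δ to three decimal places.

(-2.158, 0.664)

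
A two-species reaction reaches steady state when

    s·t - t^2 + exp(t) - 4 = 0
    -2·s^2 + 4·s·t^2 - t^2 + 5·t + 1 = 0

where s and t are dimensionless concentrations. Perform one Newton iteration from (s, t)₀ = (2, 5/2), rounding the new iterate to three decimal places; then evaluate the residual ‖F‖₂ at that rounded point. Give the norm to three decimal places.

25.351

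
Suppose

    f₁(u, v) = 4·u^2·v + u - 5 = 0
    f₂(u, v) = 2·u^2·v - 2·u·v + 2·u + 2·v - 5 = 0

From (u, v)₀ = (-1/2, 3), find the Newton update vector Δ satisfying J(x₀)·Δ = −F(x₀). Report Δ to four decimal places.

At (-1/2, 3): F = (-2.5000, 4.5000).
Jacobian J = [[8·u·v + 1, 4·u^2], [4·u·v - 2·v + 2, 2·u^2 - 2·u + 2]].
At the point, J = [[-11.0000, 1.0000], [-10.0000, 3.5000]] (det J = -28.5000).
Solving J·Δ = −F gives Δ = (-0.4649, -2.6140).

(-0.4649, -2.6140)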